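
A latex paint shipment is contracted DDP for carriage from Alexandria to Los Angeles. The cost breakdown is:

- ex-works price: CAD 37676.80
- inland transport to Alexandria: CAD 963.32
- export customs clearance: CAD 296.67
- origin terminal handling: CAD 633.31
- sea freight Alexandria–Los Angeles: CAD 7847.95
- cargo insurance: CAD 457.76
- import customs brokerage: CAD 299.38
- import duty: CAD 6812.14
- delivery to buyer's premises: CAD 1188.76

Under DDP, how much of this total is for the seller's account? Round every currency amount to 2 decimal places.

DDP: the seller bears all costs including import duty.
Seller's account: goods 37676.80 + inland to port 963.32 + export clearance 296.67 + origin terminal 633.31 + freight 7847.95 + insurance 457.76 + brokerage 299.38 + duty 6812.14 + delivery 1188.76 = 56176.09
Buyer's account: 0.00

Seller's account: CAD 56176.09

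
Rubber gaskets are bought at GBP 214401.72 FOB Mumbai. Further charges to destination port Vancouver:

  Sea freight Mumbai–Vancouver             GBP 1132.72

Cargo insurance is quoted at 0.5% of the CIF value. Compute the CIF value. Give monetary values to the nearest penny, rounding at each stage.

Let C be the CIF value. C = FOB price + freight + 0.5% × C
C − 0.5% × C = 214401.72 + 1132.72
0.995 × C = 215534.44
C = 215534.44 / 0.995 = 216617.53
Insurance premium = 0.5% × 216617.53 = 1083.09

CIF value: GBP 216617.53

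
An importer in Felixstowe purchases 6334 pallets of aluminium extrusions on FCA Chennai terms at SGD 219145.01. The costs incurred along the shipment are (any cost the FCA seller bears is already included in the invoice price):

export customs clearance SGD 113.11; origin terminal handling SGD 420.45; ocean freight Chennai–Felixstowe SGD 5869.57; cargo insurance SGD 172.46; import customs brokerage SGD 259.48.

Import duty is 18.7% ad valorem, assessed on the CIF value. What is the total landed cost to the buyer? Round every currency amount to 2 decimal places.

Total landed cost: SGD 268055.57

FCA: the seller delivers export-cleared goods to the carrier; the buyer bears costs from that point.
Already in the invoice (seller's account under FCA): export clearance — exclude.
CIF value = FCA price + origin terminal + freight + insurance = 219145.01 + 420.45 + 5869.57 + 172.46 = 225607.49
Import duty = 225607.49 × 18.7% = 42188.60
Buyer bears: origin terminal 420.45 + freight 5869.57 + insurance 172.46 + brokerage 259.48 + duty 42188.60 = 48910.56
Landed cost = invoice 219145.01 + 48910.56 = 268055.57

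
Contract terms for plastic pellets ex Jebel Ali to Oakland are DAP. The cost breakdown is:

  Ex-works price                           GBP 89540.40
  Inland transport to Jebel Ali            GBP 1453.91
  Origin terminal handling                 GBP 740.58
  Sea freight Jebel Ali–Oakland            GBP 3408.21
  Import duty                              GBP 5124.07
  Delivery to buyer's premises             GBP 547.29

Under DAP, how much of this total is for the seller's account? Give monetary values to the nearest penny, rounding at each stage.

DAP: the seller bears all costs to the named destination except import duty and clearance.
Seller's account: goods 89540.40 + inland to port 1453.91 + origin terminal 740.58 + freight 3408.21 + delivery 547.29 = 95690.39
Buyer's account: duty 5124.07 = 5124.07

Seller's account: GBP 95690.39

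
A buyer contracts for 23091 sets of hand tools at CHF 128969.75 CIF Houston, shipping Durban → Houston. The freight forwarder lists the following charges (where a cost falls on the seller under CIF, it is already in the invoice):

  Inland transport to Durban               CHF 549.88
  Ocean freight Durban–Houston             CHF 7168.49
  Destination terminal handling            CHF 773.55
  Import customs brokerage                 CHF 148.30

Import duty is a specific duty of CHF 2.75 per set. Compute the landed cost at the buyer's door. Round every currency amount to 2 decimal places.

CIF: the seller pays costs through ocean freight and marine insurance to the destination port.
Already in the invoice (seller's account under CIF): inland to port, freight — exclude.
The CIF price already equals the CIF value: 128969.75
Import duty = 23091 × 2.75 = 63500.25
Buyer bears: destination terminal 773.55 + brokerage 148.30 + duty 63500.25 = 64422.10
Landed cost = invoice 128969.75 + 64422.10 = 193391.85

Total landed cost: CHF 193391.85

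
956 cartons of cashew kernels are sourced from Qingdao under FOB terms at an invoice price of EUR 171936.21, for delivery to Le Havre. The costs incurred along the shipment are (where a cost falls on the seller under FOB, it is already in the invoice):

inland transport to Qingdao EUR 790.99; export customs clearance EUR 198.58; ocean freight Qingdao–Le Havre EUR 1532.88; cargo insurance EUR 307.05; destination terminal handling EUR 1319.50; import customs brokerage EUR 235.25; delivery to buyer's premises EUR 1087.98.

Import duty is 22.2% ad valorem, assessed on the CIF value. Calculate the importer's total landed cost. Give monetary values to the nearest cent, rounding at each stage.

Total landed cost: EUR 214997.17

FOB: the seller bears costs until goods are on board at the origin port; the buyer bears freight, insurance and all costs thereafter.
Already in the invoice (seller's account under FOB): inland to port, export clearance — exclude.
CIF value = FOB price + freight + insurance = 171936.21 + 1532.88 + 307.05 = 173776.14
Import duty = 173776.14 × 22.2% = 38578.30
Buyer bears: freight 1532.88 + insurance 307.05 + destination terminal 1319.50 + brokerage 235.25 + delivery 1087.98 + duty 38578.30 = 43060.96
Landed cost = invoice 171936.21 + 43060.96 = 214997.17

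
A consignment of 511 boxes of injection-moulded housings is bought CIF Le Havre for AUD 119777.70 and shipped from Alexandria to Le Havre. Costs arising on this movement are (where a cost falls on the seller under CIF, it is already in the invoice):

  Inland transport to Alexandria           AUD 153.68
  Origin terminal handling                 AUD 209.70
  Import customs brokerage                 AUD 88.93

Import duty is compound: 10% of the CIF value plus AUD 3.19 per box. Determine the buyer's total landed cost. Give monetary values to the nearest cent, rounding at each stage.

CIF: the seller pays costs through ocean freight and marine insurance to the destination port.
Already in the invoice (seller's account under CIF): inland to port, origin terminal — exclude.
The CIF price already equals the CIF value: 119777.70
Ad valorem component: 119777.70 × 10% = 11977.77
Specific component: 511 × 3.19 = 1630.09
Import duty = 11977.77 + 1630.09 = 13607.86
Buyer bears: brokerage 88.93 + duty 13607.86 = 13696.79
Landed cost = invoice 119777.70 + 13696.79 = 133474.49

Total landed cost: AUD 133474.49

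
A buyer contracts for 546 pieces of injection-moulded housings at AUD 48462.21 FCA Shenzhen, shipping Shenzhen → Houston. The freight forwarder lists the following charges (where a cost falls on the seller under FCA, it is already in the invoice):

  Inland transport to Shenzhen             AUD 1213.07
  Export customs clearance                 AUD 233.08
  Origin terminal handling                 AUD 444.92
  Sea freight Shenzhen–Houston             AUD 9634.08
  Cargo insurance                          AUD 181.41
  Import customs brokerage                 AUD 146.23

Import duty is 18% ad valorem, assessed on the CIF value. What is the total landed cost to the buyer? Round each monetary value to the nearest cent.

FCA: the seller delivers export-cleared goods to the carrier; the buyer bears costs from that point.
Already in the invoice (seller's account under FCA): inland to port, export clearance — exclude.
CIF value = FCA price + origin terminal + freight + insurance = 48462.21 + 444.92 + 9634.08 + 181.41 = 58722.62
Import duty = 58722.62 × 18% = 10570.07
Buyer bears: origin terminal 444.92 + freight 9634.08 + insurance 181.41 + brokerage 146.23 + duty 10570.07 = 20976.71
Landed cost = invoice 48462.21 + 20976.71 = 69438.92

Total landed cost: AUD 69438.92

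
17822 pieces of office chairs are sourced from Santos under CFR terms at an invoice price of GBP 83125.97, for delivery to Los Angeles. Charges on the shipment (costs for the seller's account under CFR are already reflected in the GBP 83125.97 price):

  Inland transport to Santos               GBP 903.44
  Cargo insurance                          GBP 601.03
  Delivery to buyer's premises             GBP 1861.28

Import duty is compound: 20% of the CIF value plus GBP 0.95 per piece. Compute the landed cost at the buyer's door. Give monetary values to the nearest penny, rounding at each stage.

CFR: the seller pays costs through ocean freight to the destination port, but not insurance.
Already in the invoice (seller's account under CFR): inland to port — exclude.
CIF value = CFR price + insurance = 83125.97 + 601.03 = 83727.00
Ad valorem component: 83727.00 × 20% = 16745.40
Specific component: 17822 × 0.95 = 16930.90
Import duty = 16745.40 + 16930.90 = 33676.30
Buyer bears: insurance 601.03 + delivery 1861.28 + duty 33676.30 = 36138.61
Landed cost = invoice 83125.97 + 36138.61 = 119264.58

Total landed cost: GBP 119264.58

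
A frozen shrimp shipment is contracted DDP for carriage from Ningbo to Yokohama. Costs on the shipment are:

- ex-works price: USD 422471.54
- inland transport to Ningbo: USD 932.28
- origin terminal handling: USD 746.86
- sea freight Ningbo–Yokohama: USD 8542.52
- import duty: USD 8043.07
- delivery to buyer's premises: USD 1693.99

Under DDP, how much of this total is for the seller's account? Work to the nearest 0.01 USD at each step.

Seller's account: USD 442430.26

DDP: the seller bears all costs including import duty.
Seller's account: goods 422471.54 + inland to port 932.28 + origin terminal 746.86 + freight 8542.52 + duty 8043.07 + delivery 1693.99 = 442430.26
Buyer's account: 0.00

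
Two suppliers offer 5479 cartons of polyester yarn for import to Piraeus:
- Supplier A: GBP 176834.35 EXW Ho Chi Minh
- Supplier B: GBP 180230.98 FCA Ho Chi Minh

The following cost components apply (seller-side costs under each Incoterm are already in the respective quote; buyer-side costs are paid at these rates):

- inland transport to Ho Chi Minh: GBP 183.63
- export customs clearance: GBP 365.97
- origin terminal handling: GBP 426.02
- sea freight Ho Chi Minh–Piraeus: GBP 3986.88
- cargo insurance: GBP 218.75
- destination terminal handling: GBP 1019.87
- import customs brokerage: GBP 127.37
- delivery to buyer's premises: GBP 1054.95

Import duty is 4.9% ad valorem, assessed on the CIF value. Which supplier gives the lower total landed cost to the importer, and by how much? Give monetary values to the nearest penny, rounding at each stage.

Supplier A (EXW):
CIF value = EXW price + inland to port + export clearance + origin terminal + freight + insurance = 176834.35 + 183.63 + 365.97 + 426.02 + 3986.88 + 218.75 = 182015.60
Import duty = 182015.60 × 4.9% = 8918.76
Buyer bears (A): 183.63 + 365.97 + 426.02 + 3986.88 + 218.75 + 1019.87 + 127.37 + 1054.95 = 7383.44
Landed cost (A) = invoice 176834.35 + 7383.44 + duty 8918.76 = 193136.55
Supplier B (FCA):
CIF value = FCA price + origin terminal + freight + insurance = 180230.98 + 426.02 + 3986.88 + 218.75 = 184862.63
Import duty = 184862.63 × 4.9% = 9058.27
Buyer bears (B): 426.02 + 3986.88 + 218.75 + 1019.87 + 127.37 + 1054.95 = 6833.84
Landed cost (B) = invoice 180230.98 + 6833.84 + duty 9058.27 = 196123.09
Difference = |193136.55 − 196123.09| = 2986.54

Supplier A is cheaper by GBP 2986.54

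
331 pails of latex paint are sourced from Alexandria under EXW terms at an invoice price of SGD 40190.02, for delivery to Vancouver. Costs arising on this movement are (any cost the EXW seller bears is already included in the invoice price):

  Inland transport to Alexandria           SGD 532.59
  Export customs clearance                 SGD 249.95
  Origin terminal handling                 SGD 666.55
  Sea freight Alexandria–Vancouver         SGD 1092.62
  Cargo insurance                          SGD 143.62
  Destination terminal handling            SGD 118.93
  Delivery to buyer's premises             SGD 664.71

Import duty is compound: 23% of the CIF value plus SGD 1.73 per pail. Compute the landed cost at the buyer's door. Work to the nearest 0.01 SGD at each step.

EXW: the seller makes goods available at their premises; the buyer bears all onward costs.
CIF value = EXW price + inland to port + export clearance + origin terminal + freight + insurance = 40190.02 + 532.59 + 249.95 + 666.55 + 1092.62 + 143.62 = 42875.35
Ad valorem component: 42875.35 × 23% = 9861.33
Specific component: 331 × 1.73 = 572.63
Import duty = 9861.33 + 572.63 = 10433.96
Buyer bears: inland to port 532.59 + export clearance 249.95 + origin terminal 666.55 + freight 1092.62 + insurance 143.62 + destination terminal 118.93 + delivery 664.71 + duty 10433.96 = 13902.93
Landed cost = invoice 40190.02 + 13902.93 = 54092.95

Total landed cost: SGD 54092.95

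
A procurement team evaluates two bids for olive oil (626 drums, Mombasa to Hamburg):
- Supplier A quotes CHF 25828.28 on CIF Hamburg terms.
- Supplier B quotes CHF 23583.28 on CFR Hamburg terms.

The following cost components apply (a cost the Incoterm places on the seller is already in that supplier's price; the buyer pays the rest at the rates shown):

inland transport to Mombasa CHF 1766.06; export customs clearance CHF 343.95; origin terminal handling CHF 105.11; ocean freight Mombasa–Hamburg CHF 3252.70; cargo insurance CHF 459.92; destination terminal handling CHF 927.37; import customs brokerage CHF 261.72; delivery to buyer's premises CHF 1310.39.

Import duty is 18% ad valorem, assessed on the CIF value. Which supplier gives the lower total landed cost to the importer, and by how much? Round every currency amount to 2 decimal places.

Supplier A (CIF):
The CIF price already equals the CIF value: 25828.28
Import duty = 25828.28 × 18% = 4649.09
Buyer bears (A): 927.37 + 261.72 + 1310.39 = 2499.48
Landed cost (A) = invoice 25828.28 + 2499.48 + duty 4649.09 = 32976.85
Supplier B (CFR):
CIF value = CFR price + insurance = 23583.28 + 459.92 = 24043.20
Import duty = 24043.20 × 18% = 4327.78
Buyer bears (B): 459.92 + 927.37 + 261.72 + 1310.39 = 2959.40
Landed cost (B) = invoice 23583.28 + 2959.40 + duty 4327.78 = 30870.46
Difference = |32976.85 − 30870.46| = 2106.39

Supplier B is cheaper by CHF 2106.39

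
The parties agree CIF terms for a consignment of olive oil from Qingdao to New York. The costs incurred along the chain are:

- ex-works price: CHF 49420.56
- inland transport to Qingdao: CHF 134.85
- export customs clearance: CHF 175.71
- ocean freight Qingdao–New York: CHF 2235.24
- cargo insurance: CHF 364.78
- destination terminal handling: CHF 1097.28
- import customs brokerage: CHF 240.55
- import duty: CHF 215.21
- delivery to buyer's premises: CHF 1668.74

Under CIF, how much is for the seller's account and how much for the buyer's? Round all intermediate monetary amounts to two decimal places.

CIF: the seller pays costs through ocean freight and marine insurance to the destination port.
Seller's account: goods 49420.56 + inland to port 134.85 + export clearance 175.71 + freight 2235.24 + insurance 364.78 = 52331.14
Buyer's account: destination terminal 1097.28 + brokerage 240.55 + duty 215.21 + delivery 1668.74 = 3221.78

Seller: CHF 52331.14; buyer: CHF 3221.78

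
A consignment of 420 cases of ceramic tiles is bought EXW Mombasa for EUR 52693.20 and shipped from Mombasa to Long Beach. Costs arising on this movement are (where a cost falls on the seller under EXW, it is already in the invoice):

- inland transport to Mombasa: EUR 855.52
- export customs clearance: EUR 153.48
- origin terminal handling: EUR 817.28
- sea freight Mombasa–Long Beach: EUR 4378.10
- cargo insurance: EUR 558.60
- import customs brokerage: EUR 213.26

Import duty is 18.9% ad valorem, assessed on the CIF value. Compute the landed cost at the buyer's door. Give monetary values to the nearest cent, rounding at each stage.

Total landed cost: EUR 70906.66

EXW: the seller makes goods available at their premises; the buyer bears all onward costs.
CIF value = EXW price + inland to port + export clearance + origin terminal + freight + insurance = 52693.20 + 855.52 + 153.48 + 817.28 + 4378.10 + 558.60 = 59456.18
Import duty = 59456.18 × 18.9% = 11237.22
Buyer bears: inland to port 855.52 + export clearance 153.48 + origin terminal 817.28 + freight 4378.10 + insurance 558.60 + brokerage 213.26 + duty 11237.22 = 18213.46
Landed cost = invoice 52693.20 + 18213.46 = 70906.66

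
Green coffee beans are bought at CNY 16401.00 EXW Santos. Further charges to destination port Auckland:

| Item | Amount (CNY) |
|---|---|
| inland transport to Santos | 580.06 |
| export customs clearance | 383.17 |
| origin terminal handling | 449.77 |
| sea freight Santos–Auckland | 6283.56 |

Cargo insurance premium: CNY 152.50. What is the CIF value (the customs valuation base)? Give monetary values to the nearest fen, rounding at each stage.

CIF = EXW price + pre-shipment costs + freight + insurance
CIF = 16401.00 + 580.06 + 383.17 + 449.77 + 6283.56 + 152.50 = 24250.06

CIF value: CNY 24250.06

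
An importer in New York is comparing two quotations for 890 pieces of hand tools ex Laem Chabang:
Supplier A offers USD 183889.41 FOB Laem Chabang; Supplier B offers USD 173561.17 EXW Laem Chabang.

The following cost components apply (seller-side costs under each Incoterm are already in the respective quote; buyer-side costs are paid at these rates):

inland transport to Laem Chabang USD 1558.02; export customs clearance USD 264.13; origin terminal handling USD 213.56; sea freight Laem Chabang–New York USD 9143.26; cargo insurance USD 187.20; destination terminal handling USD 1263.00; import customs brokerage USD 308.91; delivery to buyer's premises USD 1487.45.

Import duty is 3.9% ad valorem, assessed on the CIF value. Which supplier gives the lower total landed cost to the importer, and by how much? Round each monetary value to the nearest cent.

Supplier A (FOB):
CIF value = FOB price + freight + insurance = 183889.41 + 9143.26 + 187.20 = 193219.87
Import duty = 193219.87 × 3.9% = 7535.57
Buyer bears (A): 9143.26 + 187.20 + 1263.00 + 308.91 + 1487.45 = 12389.82
Landed cost (A) = invoice 183889.41 + 12389.82 + duty 7535.57 = 203814.80
Supplier B (EXW):
CIF value = EXW price + inland to port + export clearance + origin terminal + freight + insurance = 173561.17 + 1558.02 + 264.13 + 213.56 + 9143.26 + 187.20 = 184927.34
Import duty = 184927.34 × 3.9% = 7212.17
Buyer bears (B): 1558.02 + 264.13 + 213.56 + 9143.26 + 187.20 + 1263.00 + 308.91 + 1487.45 = 14425.53
Landed cost (B) = invoice 173561.17 + 14425.53 + duty 7212.17 = 195198.87
Difference = |203814.80 − 195198.87| = 8615.93

Supplier B is cheaper by USD 8615.93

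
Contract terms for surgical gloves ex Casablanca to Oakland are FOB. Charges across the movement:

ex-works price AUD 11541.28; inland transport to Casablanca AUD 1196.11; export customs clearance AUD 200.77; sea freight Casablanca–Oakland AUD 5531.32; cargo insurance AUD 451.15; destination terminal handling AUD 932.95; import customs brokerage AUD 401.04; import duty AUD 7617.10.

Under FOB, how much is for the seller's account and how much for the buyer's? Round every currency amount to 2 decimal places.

FOB: the seller bears costs until goods are on board at the origin port; the buyer bears freight, insurance and all costs thereafter.
Seller's account: goods 11541.28 + inland to port 1196.11 + export clearance 200.77 = 12938.16
Buyer's account: freight 5531.32 + insurance 451.15 + destination terminal 932.95 + brokerage 401.04 + duty 7617.10 = 14933.56

Seller: AUD 12938.16; buyer: AUD 14933.56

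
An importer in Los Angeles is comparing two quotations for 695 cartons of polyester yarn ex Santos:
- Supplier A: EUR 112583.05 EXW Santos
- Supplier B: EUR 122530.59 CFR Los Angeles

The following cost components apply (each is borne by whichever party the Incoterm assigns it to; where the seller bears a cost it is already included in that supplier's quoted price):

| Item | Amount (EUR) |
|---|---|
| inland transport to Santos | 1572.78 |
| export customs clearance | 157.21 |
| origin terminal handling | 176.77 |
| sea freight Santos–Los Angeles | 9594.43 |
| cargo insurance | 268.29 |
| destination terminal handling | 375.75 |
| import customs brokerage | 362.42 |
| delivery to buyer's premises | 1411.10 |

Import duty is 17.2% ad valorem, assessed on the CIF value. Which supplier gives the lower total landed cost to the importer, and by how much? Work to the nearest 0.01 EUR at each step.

Supplier A (EXW):
CIF value = EXW price + inland to port + export clearance + origin terminal + freight + insurance = 112583.05 + 1572.78 + 157.21 + 176.77 + 9594.43 + 268.29 = 124352.53
Import duty = 124352.53 × 17.2% = 21388.64
Buyer bears (A): 1572.78 + 157.21 + 176.77 + 9594.43 + 268.29 + 375.75 + 362.42 + 1411.10 = 13918.75
Landed cost (A) = invoice 112583.05 + 13918.75 + duty 21388.64 = 147890.44
Supplier B (CFR):
CIF value = CFR price + insurance = 122530.59 + 268.29 = 122798.88
Import duty = 122798.88 × 17.2% = 21121.41
Buyer bears (B): 268.29 + 375.75 + 362.42 + 1411.10 = 2417.56
Landed cost (B) = invoice 122530.59 + 2417.56 + duty 21121.41 = 146069.56
Difference = |147890.44 − 146069.56| = 1820.88

Supplier B is cheaper by EUR 1820.88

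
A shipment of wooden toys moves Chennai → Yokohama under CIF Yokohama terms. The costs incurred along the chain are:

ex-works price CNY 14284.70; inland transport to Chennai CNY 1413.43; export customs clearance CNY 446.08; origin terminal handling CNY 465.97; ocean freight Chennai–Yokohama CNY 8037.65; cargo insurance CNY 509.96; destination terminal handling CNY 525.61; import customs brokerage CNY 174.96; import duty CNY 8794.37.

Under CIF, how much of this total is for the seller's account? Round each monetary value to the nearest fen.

Seller's account: CNY 25157.79

CIF: the seller pays costs through ocean freight and marine insurance to the destination port.
Seller's account: goods 14284.70 + inland to port 1413.43 + export clearance 446.08 + origin terminal 465.97 + freight 8037.65 + insurance 509.96 = 25157.79
Buyer's account: destination terminal 525.61 + brokerage 174.96 + duty 8794.37 = 9494.94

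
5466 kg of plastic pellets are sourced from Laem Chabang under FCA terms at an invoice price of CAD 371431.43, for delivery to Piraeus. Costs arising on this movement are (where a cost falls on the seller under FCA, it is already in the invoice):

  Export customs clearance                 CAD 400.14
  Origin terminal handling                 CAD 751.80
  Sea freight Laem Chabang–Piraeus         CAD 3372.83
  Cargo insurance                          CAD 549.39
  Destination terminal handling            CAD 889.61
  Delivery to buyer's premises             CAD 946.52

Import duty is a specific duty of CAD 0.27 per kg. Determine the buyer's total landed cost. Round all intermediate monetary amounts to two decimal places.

Total landed cost: CAD 379417.40

FCA: the seller delivers export-cleared goods to the carrier; the buyer bears costs from that point.
Already in the invoice (seller's account under FCA): export clearance — exclude.
CIF value = FCA price + origin terminal + freight + insurance = 371431.43 + 751.80 + 3372.83 + 549.39 = 376105.45
Import duty = 5466 × 0.27 = 1475.82
Buyer bears: origin terminal 751.80 + freight 3372.83 + insurance 549.39 + destination terminal 889.61 + delivery 946.52 + duty 1475.82 = 7985.97
Landed cost = invoice 371431.43 + 7985.97 = 379417.40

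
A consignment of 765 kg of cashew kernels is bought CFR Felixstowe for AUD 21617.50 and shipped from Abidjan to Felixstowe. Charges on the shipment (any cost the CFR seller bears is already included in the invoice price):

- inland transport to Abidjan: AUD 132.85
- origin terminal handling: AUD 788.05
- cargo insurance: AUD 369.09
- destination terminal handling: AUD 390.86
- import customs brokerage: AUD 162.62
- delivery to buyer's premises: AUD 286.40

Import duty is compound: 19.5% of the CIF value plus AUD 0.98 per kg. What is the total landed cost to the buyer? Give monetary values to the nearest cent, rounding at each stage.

CFR: the seller pays costs through ocean freight to the destination port, but not insurance.
Already in the invoice (seller's account under CFR): inland to port, origin terminal — exclude.
CIF value = CFR price + insurance = 21617.50 + 369.09 = 21986.59
Ad valorem component: 21986.59 × 19.5% = 4287.39
Specific component: 765 × 0.98 = 749.70
Import duty = 4287.39 + 749.70 = 5037.09
Buyer bears: insurance 369.09 + destination terminal 390.86 + brokerage 162.62 + delivery 286.40 + duty 5037.09 = 6246.06
Landed cost = invoice 21617.50 + 6246.06 = 27863.56

Total landed cost: AUD 27863.56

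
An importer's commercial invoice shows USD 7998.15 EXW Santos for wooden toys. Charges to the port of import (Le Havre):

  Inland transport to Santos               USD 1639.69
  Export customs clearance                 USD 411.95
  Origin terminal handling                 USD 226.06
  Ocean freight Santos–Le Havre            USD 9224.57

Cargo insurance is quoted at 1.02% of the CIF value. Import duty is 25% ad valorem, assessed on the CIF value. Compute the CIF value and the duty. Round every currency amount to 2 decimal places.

Let C be the CIF value. C = EXW price + pre-shipment costs + freight + 1.02% × C
C − 1.02% × C = 7998.15 + 1639.69 + 411.95 + 226.06 + 9224.57
0.9898 × C = 19500.42
C = 19500.42 / 0.9898 = 19701.37
Insurance premium = 1.02% × 19701.37 = 200.95
Import duty = 19701.37 × 25% = 4925.34

CIF value: USD 19701.37; import duty: USD 4925.34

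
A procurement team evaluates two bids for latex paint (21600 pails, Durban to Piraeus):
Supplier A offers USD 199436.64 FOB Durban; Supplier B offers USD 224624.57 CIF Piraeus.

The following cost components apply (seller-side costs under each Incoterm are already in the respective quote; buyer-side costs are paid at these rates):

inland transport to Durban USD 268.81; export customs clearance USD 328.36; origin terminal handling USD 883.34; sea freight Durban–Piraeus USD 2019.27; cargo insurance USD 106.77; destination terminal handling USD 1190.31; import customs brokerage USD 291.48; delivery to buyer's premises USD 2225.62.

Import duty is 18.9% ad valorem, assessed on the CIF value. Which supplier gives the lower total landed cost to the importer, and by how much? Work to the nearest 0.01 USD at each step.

Supplier A (FOB):
CIF value = FOB price + freight + insurance = 199436.64 + 2019.27 + 106.77 = 201562.68
Import duty = 201562.68 × 18.9% = 38095.35
Buyer bears (A): 2019.27 + 106.77 + 1190.31 + 291.48 + 2225.62 = 5833.45
Landed cost (A) = invoice 199436.64 + 5833.45 + duty 38095.35 = 243365.44
Supplier B (CIF):
The CIF price already equals the CIF value: 224624.57
Import duty = 224624.57 × 18.9% = 42454.04
Buyer bears (B): 1190.31 + 291.48 + 2225.62 = 3707.41
Landed cost (B) = invoice 224624.57 + 3707.41 + duty 42454.04 = 270786.02
Difference = |243365.44 − 270786.02| = 27420.58

Supplier A is cheaper by USD 27420.58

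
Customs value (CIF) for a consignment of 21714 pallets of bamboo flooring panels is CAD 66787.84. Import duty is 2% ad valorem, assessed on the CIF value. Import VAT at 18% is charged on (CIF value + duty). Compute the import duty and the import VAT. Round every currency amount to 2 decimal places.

Import duty: CAD 1335.76; import VAT: CAD 12262.25

Import duty = 66787.84 × 2% = 1335.76
VAT base = CIF + duty = 66787.84 + 1335.76 = 68123.60
Import VAT = 68123.60 × 18% = 12262.25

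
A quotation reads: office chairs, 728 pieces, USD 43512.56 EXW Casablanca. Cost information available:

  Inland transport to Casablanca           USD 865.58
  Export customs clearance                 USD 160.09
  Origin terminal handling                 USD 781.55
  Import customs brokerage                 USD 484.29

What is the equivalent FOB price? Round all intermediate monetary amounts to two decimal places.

Not relevant to the conversion: brokerage — on the buyer under both terms; not part of either seller's price.
From EXW to FOB, the seller additionally bears: inland to port, export clearance, origin terminal.
FOB price = 43512.56 + 865.58 + 160.09 + 781.55 = 45319.78

FOB price: USD 45319.78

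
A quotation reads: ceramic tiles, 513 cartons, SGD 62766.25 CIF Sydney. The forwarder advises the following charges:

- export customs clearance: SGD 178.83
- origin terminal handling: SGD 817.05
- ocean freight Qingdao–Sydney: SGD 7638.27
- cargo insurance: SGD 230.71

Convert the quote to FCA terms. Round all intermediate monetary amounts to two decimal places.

FCA price: SGD 54080.22

Not relevant to the conversion: export clearance — on the seller under both CIF and FCA; already in the CIF price and stays in the FCA price.
From CIF to FCA, the seller no longer bears: origin terminal, freight, insurance.
FCA price = 62766.25 − 817.05 − 7638.27 − 230.71 = 54080.22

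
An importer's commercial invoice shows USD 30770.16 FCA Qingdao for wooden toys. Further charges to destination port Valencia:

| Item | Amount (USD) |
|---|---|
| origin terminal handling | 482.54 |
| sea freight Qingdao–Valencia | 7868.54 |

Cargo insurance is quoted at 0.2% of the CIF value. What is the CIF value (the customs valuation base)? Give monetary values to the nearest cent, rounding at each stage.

Let C be the CIF value. C = FCA price + pre-shipment costs + freight + 0.2% × C
C − 0.2% × C = 30770.16 + 482.54 + 7868.54
0.998 × C = 39121.24
C = 39121.24 / 0.998 = 39199.64
Insurance premium = 0.2% × 39199.64 = 78.40

CIF value: USD 39199.64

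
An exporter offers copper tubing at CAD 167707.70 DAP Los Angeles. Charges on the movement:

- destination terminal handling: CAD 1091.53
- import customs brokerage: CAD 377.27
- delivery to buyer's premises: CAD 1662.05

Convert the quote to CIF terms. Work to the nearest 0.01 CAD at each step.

Not relevant to the conversion: brokerage — on the buyer under both terms; not part of either seller's price.
From DAP to CIF, the seller no longer bears: destination terminal, delivery.
CIF price = 167707.70 − 1091.53 − 1662.05 = 164954.12

CIF price: CAD 164954.12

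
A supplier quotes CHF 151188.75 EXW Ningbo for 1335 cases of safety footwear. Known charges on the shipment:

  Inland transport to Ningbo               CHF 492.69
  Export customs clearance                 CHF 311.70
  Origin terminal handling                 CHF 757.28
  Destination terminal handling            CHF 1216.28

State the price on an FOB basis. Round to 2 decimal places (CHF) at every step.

FOB price: CHF 152750.42

Not relevant to the conversion: destination terminal — on the buyer under both terms; not part of either seller's price.
From EXW to FOB, the seller additionally bears: inland to port, export clearance, origin terminal.
FOB price = 151188.75 + 492.69 + 311.70 + 757.28 = 152750.42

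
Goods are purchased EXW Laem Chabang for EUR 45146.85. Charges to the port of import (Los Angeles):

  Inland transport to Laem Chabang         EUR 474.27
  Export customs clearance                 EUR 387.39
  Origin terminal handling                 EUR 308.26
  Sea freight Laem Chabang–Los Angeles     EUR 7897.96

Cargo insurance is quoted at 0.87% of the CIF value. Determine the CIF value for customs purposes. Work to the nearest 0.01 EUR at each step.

Let C be the CIF value. C = EXW price + pre-shipment costs + freight + 0.87% × C
C − 0.87% × C = 45146.85 + 474.27 + 387.39 + 308.26 + 7897.96
0.9913 × C = 54214.73
C = 54214.73 / 0.9913 = 54690.54
Insurance premium = 0.87% × 54690.54 = 475.81

CIF value: EUR 54690.54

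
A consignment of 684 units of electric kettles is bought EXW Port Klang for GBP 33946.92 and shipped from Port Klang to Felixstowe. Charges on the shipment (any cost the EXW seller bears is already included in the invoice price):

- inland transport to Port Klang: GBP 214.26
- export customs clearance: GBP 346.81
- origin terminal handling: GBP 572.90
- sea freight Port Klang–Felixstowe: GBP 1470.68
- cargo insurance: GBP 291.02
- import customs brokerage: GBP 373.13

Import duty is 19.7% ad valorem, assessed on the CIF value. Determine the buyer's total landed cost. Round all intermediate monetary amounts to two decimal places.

EXW: the seller makes goods available at their premises; the buyer bears all onward costs.
CIF value = EXW price + inland to port + export clearance + origin terminal + freight + insurance = 33946.92 + 214.26 + 346.81 + 572.90 + 1470.68 + 291.02 = 36842.59
Import duty = 36842.59 × 19.7% = 7257.99
Buyer bears: inland to port 214.26 + export clearance 346.81 + origin terminal 572.90 + freight 1470.68 + insurance 291.02 + brokerage 373.13 + duty 7257.99 = 10526.79
Landed cost = invoice 33946.92 + 10526.79 = 44473.71

Total landed cost: GBP 44473.71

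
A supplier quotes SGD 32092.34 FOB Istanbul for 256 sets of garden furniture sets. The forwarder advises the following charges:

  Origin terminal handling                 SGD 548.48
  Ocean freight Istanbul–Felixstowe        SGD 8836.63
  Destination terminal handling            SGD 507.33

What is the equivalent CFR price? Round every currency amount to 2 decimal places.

CFR price: SGD 40928.97

Not relevant to the conversion: origin terminal — on the seller under both FOB and CFR; already in the FOB price and stays in the CFR price. destination terminal — on the buyer under both terms; not part of either seller's price.
From FOB to CFR, the seller additionally bears: freight.
CFR price = 32092.34 + 8836.63 = 40928.97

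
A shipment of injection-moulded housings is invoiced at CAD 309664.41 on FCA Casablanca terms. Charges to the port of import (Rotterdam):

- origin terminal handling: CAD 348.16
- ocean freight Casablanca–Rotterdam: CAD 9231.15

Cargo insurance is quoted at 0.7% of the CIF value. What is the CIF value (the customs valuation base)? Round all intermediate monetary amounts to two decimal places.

CIF value: CAD 321494.18

Let C be the CIF value. C = FCA price + pre-shipment costs + freight + 0.7% × C
C − 0.7% × C = 309664.41 + 348.16 + 9231.15
0.993 × C = 319243.72
C = 319243.72 / 0.993 = 321494.18
Insurance premium = 0.7% × 321494.18 = 2250.46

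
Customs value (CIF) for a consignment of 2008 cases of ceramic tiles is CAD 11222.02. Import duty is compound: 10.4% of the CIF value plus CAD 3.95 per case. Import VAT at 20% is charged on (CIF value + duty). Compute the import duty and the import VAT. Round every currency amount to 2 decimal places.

Import duty: CAD 9098.69; import VAT: CAD 4064.14

Ad valorem component: 11222.02 × 10.4% = 1167.09
Specific component: 2008 × 3.95 = 7931.60
Import duty = 1167.09 + 7931.60 = 9098.69
VAT base = CIF + duty = 11222.02 + 9098.69 = 20320.71
Import VAT = 20320.71 × 20% = 4064.14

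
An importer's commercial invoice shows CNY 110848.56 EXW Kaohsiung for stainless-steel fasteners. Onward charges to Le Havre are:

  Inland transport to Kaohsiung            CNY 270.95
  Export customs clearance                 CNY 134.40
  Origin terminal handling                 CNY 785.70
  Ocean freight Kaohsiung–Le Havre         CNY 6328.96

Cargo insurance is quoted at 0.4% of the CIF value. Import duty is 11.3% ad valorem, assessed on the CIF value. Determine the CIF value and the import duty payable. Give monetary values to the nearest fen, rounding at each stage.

CIF value: CNY 118843.95; import duty: CNY 13429.37

Let C be the CIF value. C = EXW price + pre-shipment costs + freight + 0.4% × C
C − 0.4% × C = 110848.56 + 270.95 + 134.40 + 785.70 + 6328.96
0.996 × C = 118368.57
C = 118368.57 / 0.996 = 118843.95
Insurance premium = 0.4% × 118843.95 = 475.38
Import duty = 118843.95 × 11.3% = 13429.37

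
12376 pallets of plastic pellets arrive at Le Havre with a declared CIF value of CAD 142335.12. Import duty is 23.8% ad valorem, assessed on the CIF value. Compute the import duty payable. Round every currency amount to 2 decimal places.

Import duty = 142335.12 × 23.8% = 33875.76

Import duty: CAD 33875.76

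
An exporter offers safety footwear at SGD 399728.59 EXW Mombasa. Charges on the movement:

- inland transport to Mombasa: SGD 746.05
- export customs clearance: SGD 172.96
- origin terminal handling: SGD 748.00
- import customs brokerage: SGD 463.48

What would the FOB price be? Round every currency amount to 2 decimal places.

Not relevant to the conversion: brokerage — on the buyer under both terms; not part of either seller's price.
From EXW to FOB, the seller additionally bears: inland to port, export clearance, origin terminal.
FOB price = 399728.59 + 746.05 + 172.96 + 748.00 = 401395.60

FOB price: SGD 401395.60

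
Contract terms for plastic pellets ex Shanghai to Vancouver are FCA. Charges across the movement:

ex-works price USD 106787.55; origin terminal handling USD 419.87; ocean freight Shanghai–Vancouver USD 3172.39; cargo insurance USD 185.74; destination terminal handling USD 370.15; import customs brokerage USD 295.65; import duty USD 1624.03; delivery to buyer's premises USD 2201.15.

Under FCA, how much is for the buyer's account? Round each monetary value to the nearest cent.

Buyer's account: USD 8268.98

FCA: the seller delivers export-cleared goods to the carrier; the buyer bears costs from that point.
Seller's account: goods 106787.55 = 106787.55
Buyer's account: origin terminal 419.87 + freight 3172.39 + insurance 185.74 + destination terminal 370.15 + brokerage 295.65 + duty 1624.03 + delivery 2201.15 = 8268.98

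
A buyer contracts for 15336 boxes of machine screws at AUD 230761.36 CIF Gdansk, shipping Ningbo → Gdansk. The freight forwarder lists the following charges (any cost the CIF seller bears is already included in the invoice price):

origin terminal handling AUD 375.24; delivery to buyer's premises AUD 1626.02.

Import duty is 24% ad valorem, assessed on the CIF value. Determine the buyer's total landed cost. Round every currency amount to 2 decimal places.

Total landed cost: AUD 287770.11

CIF: the seller pays costs through ocean freight and marine insurance to the destination port.
Already in the invoice (seller's account under CIF): origin terminal — exclude.
The CIF price already equals the CIF value: 230761.36
Import duty = 230761.36 × 24% = 55382.73
Buyer bears: delivery 1626.02 + duty 55382.73 = 57008.75
Landed cost = invoice 230761.36 + 57008.75 = 287770.11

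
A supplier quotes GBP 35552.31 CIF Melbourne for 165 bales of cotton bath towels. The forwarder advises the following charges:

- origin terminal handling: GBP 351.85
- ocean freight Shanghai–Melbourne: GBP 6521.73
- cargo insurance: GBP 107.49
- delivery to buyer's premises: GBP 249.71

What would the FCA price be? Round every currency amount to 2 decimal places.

FCA price: GBP 28571.24

Not relevant to the conversion: delivery — on the buyer under both terms; not part of either seller's price.
From CIF to FCA, the seller no longer bears: origin terminal, freight, insurance.
FCA price = 35552.31 − 351.85 − 6521.73 − 107.49 = 28571.24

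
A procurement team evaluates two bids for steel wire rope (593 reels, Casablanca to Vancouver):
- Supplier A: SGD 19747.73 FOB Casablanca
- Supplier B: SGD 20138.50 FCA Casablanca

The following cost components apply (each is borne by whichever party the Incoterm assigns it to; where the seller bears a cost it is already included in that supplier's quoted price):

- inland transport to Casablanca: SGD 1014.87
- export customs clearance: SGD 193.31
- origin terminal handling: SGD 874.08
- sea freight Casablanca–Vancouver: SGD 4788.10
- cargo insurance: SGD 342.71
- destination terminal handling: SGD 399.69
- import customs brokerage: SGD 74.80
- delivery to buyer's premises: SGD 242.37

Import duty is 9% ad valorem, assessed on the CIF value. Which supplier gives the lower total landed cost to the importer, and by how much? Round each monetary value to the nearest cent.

Supplier A (FOB):
CIF value = FOB price + freight + insurance = 19747.73 + 4788.10 + 342.71 = 24878.54
Import duty = 24878.54 × 9% = 2239.07
Buyer bears (A): 4788.10 + 342.71 + 399.69 + 74.80 + 242.37 = 5847.67
Landed cost (A) = invoice 19747.73 + 5847.67 + duty 2239.07 = 27834.47
Supplier B (FCA):
CIF value = FCA price + origin terminal + freight + insurance = 20138.50 + 874.08 + 4788.10 + 342.71 = 26143.39
Import duty = 26143.39 × 9% = 2352.91
Buyer bears (B): 874.08 + 4788.10 + 342.71 + 399.69 + 74.80 + 242.37 = 6721.75
Landed cost (B) = invoice 20138.50 + 6721.75 + duty 2352.91 = 29213.16
Difference = |27834.47 − 29213.16| = 1378.69

Supplier A is cheaper by SGD 1378.69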